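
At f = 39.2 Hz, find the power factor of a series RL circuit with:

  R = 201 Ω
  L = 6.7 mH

Step 1 — Angular frequency: ω = 2π·f = 2π·39.2 = 246.3 rad/s.
Step 2 — Component impedances:
  R: Z = R = 201 Ω
  L: Z = jωL = j·246.3·0.0067 = 0 + j1.65 Ω
Step 3 — Series combination: Z_total = R + L = 201 + j1.65 Ω = 201∠0.5° Ω.
Step 4 — Power factor: PF = cos(φ) = Re(Z)/|Z| = 201/201 = 1.
Step 5 — Type: Im(Z) = 1.65 ⇒ lagging (phase φ = 0.5°).

PF = 1 (lagging, φ = 0.5°)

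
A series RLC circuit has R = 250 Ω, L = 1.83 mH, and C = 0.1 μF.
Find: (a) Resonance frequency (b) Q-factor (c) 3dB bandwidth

Step 1 — Resonance: ω₀ = 1/√(LC) = 1/√(0.00183·1e-07) = 7.392e+04 rad/s.
Step 2 — f₀ = ω₀/(2π) = 1.177e+04 Hz.
Step 3 — Series Q: Q = ω₀L/R = 7.392e+04·0.00183/250 = 0.5411.
Step 4 — Bandwidth: Δω = ω₀/Q = 1.366e+05 rad/s; BW = Δω/(2π) = 2.174e+04 Hz.

(a) f₀ = 1.177e+04 Hz  (b) Q = 0.5411  (c) BW = 2.174e+04 Hz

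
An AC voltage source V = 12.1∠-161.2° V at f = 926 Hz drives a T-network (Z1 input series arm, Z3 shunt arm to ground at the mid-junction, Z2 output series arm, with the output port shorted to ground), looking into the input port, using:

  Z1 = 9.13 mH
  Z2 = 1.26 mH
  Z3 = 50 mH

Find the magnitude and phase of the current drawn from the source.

Step 1 — Angular frequency: ω = 2π·f = 2π·926 = 5818 rad/s.
Step 2 — Component impedances:
  Z1: Z = jωL = j·5818·0.00913 = 0 + j53.12 Ω
  Z2: Z = jωL = j·5818·0.00126 = 0 + j7.331 Ω
  Z3: Z = jωL = j·5818·0.05 = 0 + j290.9 Ω
Step 3 — With the output port shorted to ground, the output series arm Z2 runs from the junction to ground; the shunt arm Z3 also runs from the junction to ground. They appear in parallel: Z3 || Z2 = 0 + j7.151 Ω.
Step 4 — Series with input arm Z1: Z_in = Z1 + (Z3 || Z2) = 0 + j60.27 Ω = 60.27∠90.0° Ω.
Step 5 — Source phasor: V = 12.1∠-161.2° V = -11.45 - j3.899 V.
Step 6 — Ohm's law: I = V / Z_total = (-11.45 - j3.899) / (0 + j60.27) = -0.0647 + j0.19 A.
Step 7 — Convert to polar: |I| = 0.2008 A, ∠I = 108.8°.

I = 0.2008∠108.8° A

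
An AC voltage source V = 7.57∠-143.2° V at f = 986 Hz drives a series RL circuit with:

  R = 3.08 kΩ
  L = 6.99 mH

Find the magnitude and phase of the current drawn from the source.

Step 1 — Angular frequency: ω = 2π·f = 2π·986 = 6195 rad/s.
Step 2 — Component impedances:
  R: Z = R = 3080 Ω
  L: Z = jωL = j·6195·0.00699 = 0 + j43.3 Ω
Step 3 — Series combination: Z_total = R + L = 3080 + j43.3 Ω = 3080∠0.8° Ω.
Step 4 — Source phasor: V = 7.57∠-143.2° V = -6.062 - j4.535 V.
Step 5 — Ohm's law: I = V / Z_total = (-6.062 - j4.535) / (3080 + j43.3) = -0.001988 - j0.001444 A.
Step 6 — Convert to polar: |I| = 0.002458 A, ∠I = -144.0°.

I = 0.002458∠-144.0° A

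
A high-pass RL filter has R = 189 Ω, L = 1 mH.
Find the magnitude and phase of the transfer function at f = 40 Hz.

Step 1 — Angular frequency: ω = 2π·40 = 251.3 rad/s.
Step 2 — Transfer function: H(jω) = jωL/(R + jωL).
Step 3 — Numerator jωL = j·0.2513; denominator R + jωL = 189 + j0.2513.
Step 4 — H = 1.768e-06 + j0.00133.
Step 5 — Magnitude: |H| = 0.00133 (-57.5 dB); phase: φ = 89.9°.

|H| = 0.00133 (-57.5 dB), φ = 89.9°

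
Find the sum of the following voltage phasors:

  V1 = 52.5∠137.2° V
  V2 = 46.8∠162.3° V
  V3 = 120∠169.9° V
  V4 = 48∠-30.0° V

Step 1 — Convert each phasor to rectangular form:
  V1 = 52.5·(cos(137.2°) + j·sin(137.2°)) = -38.52 + j35.67 V
  V2 = 46.8·(cos(162.3°) + j·sin(162.3°)) = -44.58 + j14.23 V
  V3 = 120·(cos(169.9°) + j·sin(169.9°)) = -118.1 + j21.04 V
  V4 = 48·(cos(-30.0°) + j·sin(-30.0°)) = 41.57 - j24 V
Step 2 — Sum components: V_total = -159.7 + j46.94 V.
Step 3 — Convert to polar: |V_total| = 166.4 V, ∠V_total = 163.6°.

V_total = 166.4∠163.6° V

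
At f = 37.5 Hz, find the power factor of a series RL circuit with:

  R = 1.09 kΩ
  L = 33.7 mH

Step 1 — Angular frequency: ω = 2π·f = 2π·37.5 = 235.6 rad/s.
Step 2 — Component impedances:
  R: Z = R = 1090 Ω
  L: Z = jωL = j·235.6·0.0337 = 0 + j7.94 Ω
Step 3 — Series combination: Z_total = R + L = 1090 + j7.94 Ω = 1090∠0.4° Ω.
Step 4 — Power factor: PF = cos(φ) = Re(Z)/|Z| = 1090/1090 = 1.
Step 5 — Type: Im(Z) = 7.94 ⇒ lagging (phase φ = 0.4°).

PF = 1 (lagging, φ = 0.4°)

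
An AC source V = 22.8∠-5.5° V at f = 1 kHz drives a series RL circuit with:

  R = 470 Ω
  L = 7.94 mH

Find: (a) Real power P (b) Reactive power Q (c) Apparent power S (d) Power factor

Step 1 — Angular frequency: ω = 2π·f = 2π·1000 = 6283 rad/s.
Step 2 — Component impedances:
  R: Z = R = 470 Ω
  L: Z = jωL = j·6283·0.00794 = 0 + j49.89 Ω
Step 3 — Series combination: Z_total = R + L = 470 + j49.89 Ω = 472.6∠6.1° Ω.
Step 4 — Source phasor: V = 22.8∠-5.5° V = 22.7 - j2.185 V.
Step 5 — Current: I = V / Z = 0.04726 - j0.009666 A = 0.04824∠-11.6° A.
Step 6 — Complex power: S = V·I* = 1.094 + j0.1161 VA.
Step 7 — Real power: P = Re(S) = 1.094 W.
Step 8 — Reactive power: Q = Im(S) = 0.1161 VAR.
Step 9 — Apparent power: |S| = 1.1 VA.
Step 10 — Power factor: PF = P/|S| = 0.9944 (lagging).

(a) P = 1.094 W  (b) Q = 0.1161 VAR  (c) S = 1.1 VA  (d) PF = 0.9944 (lagging)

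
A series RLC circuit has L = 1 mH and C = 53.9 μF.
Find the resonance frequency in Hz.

Step 1 — Resonance condition Im(Z)=0 gives ω₀ = 1/√(LC).
Step 2 — ω₀ = 1/√(0.001·5.39e-05) = 4307 rad/s.
Step 3 — f₀ = ω₀/(2π) = 685.5 Hz.

f₀ = 685.5 Hz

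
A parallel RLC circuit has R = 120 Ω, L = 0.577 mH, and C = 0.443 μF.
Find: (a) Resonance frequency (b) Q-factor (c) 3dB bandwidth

Step 1 — Resonance: ω₀ = 1/√(LC) = 1/√(0.000577·4.43e-07) = 6.255e+04 rad/s.
Step 2 — f₀ = ω₀/(2π) = 9955 Hz.
Step 3 — Parallel Q: Q = R/(ω₀L) = 120/(6.255e+04·0.000577) = 3.325.
Step 4 — Bandwidth: Δω = ω₀/Q = 1.881e+04 rad/s; BW = Δω/(2π) = 2994 Hz.

(a) f₀ = 9955 Hz  (b) Q = 3.325  (c) BW = 2994 Hz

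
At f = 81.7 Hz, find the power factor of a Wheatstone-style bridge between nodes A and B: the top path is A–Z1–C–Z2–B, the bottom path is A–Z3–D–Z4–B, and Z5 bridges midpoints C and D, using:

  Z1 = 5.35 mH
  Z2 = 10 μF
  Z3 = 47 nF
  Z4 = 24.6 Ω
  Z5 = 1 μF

Step 1 — Angular frequency: ω = 2π·f = 2π·81.7 = 513.3 rad/s.
Step 2 — Component impedances:
  Z1: Z = jωL = j·513.3·0.00535 = 0 + j2.746 Ω
  Z2: Z = 1/(jωC) = -j/(ω·C) = 0 - j194.8 Ω
  Z3: Z = 1/(jωC) = -j/(ω·C) = 0 - j4.145e+04 Ω
  Z4: Z = R = 24.6 Ω
  Z5: Z = 1/(jωC) = -j/(ω·C) = 0 - j1948 Ω
Step 3 — Bridge requires nodal analysis (the Z5 bridge couples midpoints C and D, so the two paths cannot be reduced to a simple series/parallel combination). Setting node B to ground and injecting 1 A at node A, the 3-node admittance system at A, C, D solves to V_A = Z_AB = 0.2207 - j173.6 Ω = 173.6∠-89.9° Ω.
Step 4 — Power factor: PF = cos(φ) = Re(Z)/|Z| = 0.2207/173.6 = 0.001271.
Step 5 — Type: Im(Z) = -173.6 ⇒ leading (phase φ = -89.9°).

PF = 0.001271 (leading, φ = -89.9°)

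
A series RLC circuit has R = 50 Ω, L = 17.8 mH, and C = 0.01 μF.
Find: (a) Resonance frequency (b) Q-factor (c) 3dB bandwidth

Step 1 — Resonance: ω₀ = 1/√(LC) = 1/√(0.0178·1e-08) = 7.495e+04 rad/s.
Step 2 — f₀ = ω₀/(2π) = 1.193e+04 Hz.
Step 3 — Series Q: Q = ω₀L/R = 7.495e+04·0.0178/50 = 26.68.
Step 4 — Bandwidth: Δω = ω₀/Q = 2809 rad/s; BW = Δω/(2π) = 447.1 Hz.

(a) f₀ = 1.193e+04 Hz  (b) Q = 26.68  (c) BW = 447.1 Hz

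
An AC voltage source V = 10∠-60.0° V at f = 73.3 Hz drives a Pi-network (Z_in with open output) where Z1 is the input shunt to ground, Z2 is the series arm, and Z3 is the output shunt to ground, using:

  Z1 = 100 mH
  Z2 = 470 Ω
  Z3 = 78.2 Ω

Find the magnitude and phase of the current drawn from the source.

Step 1 — Angular frequency: ω = 2π·f = 2π·73.3 = 460.6 rad/s.
Step 2 — Component impedances:
  Z1: Z = jωL = j·460.6·0.1 = 0 + j46.06 Ω
  Z2: Z = R = 470 Ω
  Z3: Z = R = 78.2 Ω
Step 3 — With open output, the series arm Z2 and the output shunt Z3 appear in series to ground: Z2 + Z3 = 548.2 Ω.
Step 4 — Parallel with input shunt Z1: Z_in = Z1 || (Z2 + Z3) = 3.842 + j45.73 Ω = 45.89∠85.2° Ω.
Step 5 — Source phasor: V = 10∠-60.0° V = 5 - j8.66 V.
Step 6 — Ohm's law: I = V / Z_total = (5 - j8.66) / (3.842 + j45.73) = -0.1789 - j0.1244 A.
Step 7 — Convert to polar: |I| = 0.2179 A, ∠I = -145.2°.

I = 0.2179∠-145.2° A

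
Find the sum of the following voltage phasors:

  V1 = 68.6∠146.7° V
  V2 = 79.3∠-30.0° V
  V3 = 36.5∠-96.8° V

Step 1 — Convert each phasor to rectangular form:
  V1 = 68.6·(cos(146.7°) + j·sin(146.7°)) = -57.34 + j37.66 V
  V2 = 79.3·(cos(-30.0°) + j·sin(-30.0°)) = 68.68 - j39.65 V
  V3 = 36.5·(cos(-96.8°) + j·sin(-96.8°)) = -4.322 - j36.24 V
Step 2 — Sum components: V_total = 7.018 - j38.23 V.
Step 3 — Convert to polar: |V_total| = 38.87 V, ∠V_total = -79.6°.

V_total = 38.87∠-79.6° V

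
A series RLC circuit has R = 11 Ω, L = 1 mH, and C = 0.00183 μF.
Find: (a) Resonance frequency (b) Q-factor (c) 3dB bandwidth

Step 1 — Resonance condition Im(Z)=0 gives ω₀ = 1/√(LC).
Step 2 — ω₀ = 1/√(0.001·1.83e-09) = 7.392e+05 rad/s.
Step 3 — f₀ = ω₀/(2π) = 1.177e+05 Hz.
Step 4 — Series Q: Q = ω₀L/R = 7.392e+05·0.001/11 = 67.2.
Step 5 — 3dB bandwidth: Δω = ω₀/Q = 1.1e+04 rad/s; BW = Δω/(2π) = 1751 Hz.

(a) f₀ = 1.177e+05 Hz  (b) Q = 67.2  (c) BW = 1751 Hz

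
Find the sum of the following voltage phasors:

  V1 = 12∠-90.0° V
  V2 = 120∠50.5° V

Step 1 — Convert each phasor to rectangular form:
  V1 = 12·(cos(-90.0°) + j·sin(-90.0°)) = 0 - j12 V
  V2 = 120·(cos(50.5°) + j·sin(50.5°)) = 76.33 + j92.59 V
Step 2 — Sum components: V_total = 76.33 + j80.59 V.
Step 3 — Convert to polar: |V_total| = 111 V, ∠V_total = 46.6°.

V_total = 111∠46.6° V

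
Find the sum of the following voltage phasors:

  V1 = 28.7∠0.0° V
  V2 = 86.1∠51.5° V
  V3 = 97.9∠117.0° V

Step 1 — Convert each phasor to rectangular form:
  V1 = 28.7·(cos(0.0°) + j·sin(0.0°)) = 28.7 V
  V2 = 86.1·(cos(51.5°) + j·sin(51.5°)) = 53.6 + j67.38 V
  V3 = 97.9·(cos(117.0°) + j·sin(117.0°)) = -44.45 + j87.23 V
Step 2 — Sum components: V_total = 37.85 + j154.6 V.
Step 3 — Convert to polar: |V_total| = 159.2 V, ∠V_total = 76.2°.

V_total = 159.2∠76.2° V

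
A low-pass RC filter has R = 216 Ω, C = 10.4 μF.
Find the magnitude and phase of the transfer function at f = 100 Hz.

Step 1 — Angular frequency: ω = 2π·100 = 628.3 rad/s.
Step 2 — Transfer function: H(jω) = 1/(1 + jωRC).
Step 3 — Denominator: 1 + jωRC = 1 + j·628.3·216·1.04e-05 = 1 + j1.411.
Step 4 — H = 0.3342 - j0.4717.
Step 5 — Magnitude: |H| = 0.5781 (-4.8 dB); phase: φ = -54.7°.

|H| = 0.5781 (-4.8 dB), φ = -54.7°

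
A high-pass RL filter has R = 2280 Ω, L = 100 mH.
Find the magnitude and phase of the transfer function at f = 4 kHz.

Step 1 — Angular frequency: ω = 2π·4000 = 2.513e+04 rad/s.
Step 2 — Transfer function: H(jω) = jωL/(R + jωL).
Step 3 — Numerator jωL = j·2513; denominator R + jωL = 2280 + j2513.
Step 4 — H = 0.5486 + j0.4976.
Step 5 — Magnitude: |H| = 0.7406 (-2.6 dB); phase: φ = 42.2°.

|H| = 0.7406 (-2.6 dB), φ = 42.2°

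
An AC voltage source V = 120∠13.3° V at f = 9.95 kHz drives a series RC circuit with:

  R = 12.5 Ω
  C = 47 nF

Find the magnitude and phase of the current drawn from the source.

Step 1 — Angular frequency: ω = 2π·f = 2π·9950 = 6.252e+04 rad/s.
Step 2 — Component impedances:
  R: Z = R = 12.5 Ω
  C: Z = 1/(jωC) = -j/(ω·C) = 0 - j340.3 Ω
Step 3 — Series combination: Z_total = R + C = 12.5 - j340.3 Ω = 340.6∠-87.9° Ω.
Step 4 — Source phasor: V = 120∠13.3° V = 116.8 + j27.61 V.
Step 5 — Ohm's law: I = V / Z_total = (116.8 + j27.61) / (12.5 - j340.3) = -0.06842 + j0.3457 A.
Step 6 — Convert to polar: |I| = 0.3524 A, ∠I = 101.2°.

I = 0.3524∠101.2° A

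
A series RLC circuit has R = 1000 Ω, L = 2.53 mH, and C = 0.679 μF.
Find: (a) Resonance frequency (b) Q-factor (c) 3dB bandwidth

Step 1 — Resonance: ω₀ = 1/√(LC) = 1/√(0.00253·6.79e-07) = 2.413e+04 rad/s.
Step 2 — f₀ = ω₀/(2π) = 3840 Hz.
Step 3 — Series Q: Q = ω₀L/R = 2.413e+04·0.00253/1000 = 0.06104.
Step 4 — Bandwidth: Δω = ω₀/Q = 3.953e+05 rad/s; BW = Δω/(2π) = 6.291e+04 Hz.

(a) f₀ = 3840 Hz  (b) Q = 0.06104  (c) BW = 6.291e+04 Hz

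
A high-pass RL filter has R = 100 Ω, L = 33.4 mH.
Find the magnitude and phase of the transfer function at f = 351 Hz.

Step 1 — Angular frequency: ω = 2π·351 = 2205 rad/s.
Step 2 — Transfer function: H(jω) = jωL/(R + jωL).
Step 3 — Numerator jωL = j·73.66; denominator R + jωL = 100 + j73.66.
Step 4 — H = 0.3517 + j0.4775.
Step 5 — Magnitude: |H| = 0.5931 (-4.5 dB); phase: φ = 53.6°.

|H| = 0.5931 (-4.5 dB), φ = 53.6°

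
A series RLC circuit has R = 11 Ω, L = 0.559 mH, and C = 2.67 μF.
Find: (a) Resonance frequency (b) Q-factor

Step 1 — Resonance condition Im(Z)=0 gives ω₀ = 1/√(LC).
Step 2 — ω₀ = 1/√(0.000559·2.67e-06) = 2.588e+04 rad/s.
Step 3 — f₀ = ω₀/(2π) = 4120 Hz.
Step 4 — Series Q: Q = ω₀L/R = 2.588e+04·0.000559/11 = 1.315.

(a) f₀ = 4120 Hz  (b) Q = 1.315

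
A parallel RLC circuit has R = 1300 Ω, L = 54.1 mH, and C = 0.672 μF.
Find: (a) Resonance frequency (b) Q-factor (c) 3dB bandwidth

Step 1 — Resonance: ω₀ = 1/√(LC) = 1/√(0.0541·6.72e-07) = 5245 rad/s.
Step 2 — f₀ = ω₀/(2π) = 834.7 Hz.
Step 3 — Parallel Q: Q = R/(ω₀L) = 1300/(5245·0.0541) = 4.582.
Step 4 — Bandwidth: Δω = ω₀/Q = 1145 rad/s; BW = Δω/(2π) = 182.2 Hz.

(a) f₀ = 834.7 Hz  (b) Q = 4.582  (c) BW = 182.2 Hz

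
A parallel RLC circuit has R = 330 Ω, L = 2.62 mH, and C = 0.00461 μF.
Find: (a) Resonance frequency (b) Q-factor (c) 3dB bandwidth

Step 1 — Resonance: ω₀ = 1/√(LC) = 1/√(0.00262·4.61e-09) = 2.877e+05 rad/s.
Step 2 — f₀ = ω₀/(2π) = 4.58e+04 Hz.
Step 3 — Parallel Q: Q = R/(ω₀L) = 330/(2.877e+05·0.00262) = 0.4377.
Step 4 — Bandwidth: Δω = ω₀/Q = 6.573e+05 rad/s; BW = Δω/(2π) = 1.046e+05 Hz.

(a) f₀ = 4.58e+04 Hz  (b) Q = 0.4377  (c) BW = 1.046e+05 Hz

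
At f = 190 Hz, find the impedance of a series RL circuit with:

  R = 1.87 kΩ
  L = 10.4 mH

Step 1 — Angular frequency: ω = 2π·f = 2π·190 = 1194 rad/s.
Step 2 — Component impedances:
  R: Z = R = 1870 Ω
  L: Z = jωL = j·1194·0.0104 = 0 + j12.42 Ω
Step 3 — Series combination: Z_total = R + L = 1870 + j12.42 Ω = 1870∠0.4° Ω.

Z = 1870 + j12.42 Ω = 1870∠0.4° Ω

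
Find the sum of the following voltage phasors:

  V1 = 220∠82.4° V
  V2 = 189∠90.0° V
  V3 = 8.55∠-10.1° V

Step 1 — Convert each phasor to rectangular form:
  V1 = 220·(cos(82.4°) + j·sin(82.4°)) = 29.1 + j218.1 V
  V2 = 189·(cos(90.0°) + j·sin(90.0°)) = 0 + j189 V
  V3 = 8.55·(cos(-10.1°) + j·sin(-10.1°)) = 8.418 - j1.499 V
Step 2 — Sum components: V_total = 37.51 + j405.6 V.
Step 3 — Convert to polar: |V_total| = 407.3 V, ∠V_total = 84.7°.

V_total = 407.3∠84.7° V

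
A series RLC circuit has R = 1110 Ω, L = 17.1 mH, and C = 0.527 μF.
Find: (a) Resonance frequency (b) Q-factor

Step 1 — Resonance condition Im(Z)=0 gives ω₀ = 1/√(LC).
Step 2 — ω₀ = 1/√(0.0171·5.27e-07) = 1.053e+04 rad/s.
Step 3 — f₀ = ω₀/(2π) = 1677 Hz.
Step 4 — Series Q: Q = ω₀L/R = 1.053e+04·0.0171/1110 = 0.1623.

(a) f₀ = 1677 Hz  (b) Q = 0.1623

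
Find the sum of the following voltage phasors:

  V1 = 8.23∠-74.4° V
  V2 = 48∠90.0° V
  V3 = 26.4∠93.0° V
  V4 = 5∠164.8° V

Step 1 — Convert each phasor to rectangular form:
  V1 = 8.23·(cos(-74.4°) + j·sin(-74.4°)) = 2.213 - j7.927 V
  V2 = 48·(cos(90.0°) + j·sin(90.0°)) = 0 + j48 V
  V3 = 26.4·(cos(93.0°) + j·sin(93.0°)) = -1.382 + j26.36 V
  V4 = 5·(cos(164.8°) + j·sin(164.8°)) = -4.825 + j1.311 V
Step 2 — Sum components: V_total = -3.994 + j67.75 V.
Step 3 — Convert to polar: |V_total| = 67.87 V, ∠V_total = 93.4°.

V_total = 67.87∠93.4° V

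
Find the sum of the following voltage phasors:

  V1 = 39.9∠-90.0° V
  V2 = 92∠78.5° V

Step 1 — Convert each phasor to rectangular form:
  V1 = 39.9·(cos(-90.0°) + j·sin(-90.0°)) = 0 - j39.9 V
  V2 = 92·(cos(78.5°) + j·sin(78.5°)) = 18.34 + j90.15 V
Step 2 — Sum components: V_total = 18.34 + j50.25 V.
Step 3 — Convert to polar: |V_total| = 53.5 V, ∠V_total = 69.9°.

V_total = 53.5∠69.9° V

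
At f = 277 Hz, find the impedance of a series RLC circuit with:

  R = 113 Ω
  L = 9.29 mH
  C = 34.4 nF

Step 1 — Angular frequency: ω = 2π·f = 2π·277 = 1740 rad/s.
Step 2 — Component impedances:
  R: Z = R = 113 Ω
  L: Z = jωL = j·1740·0.00929 = 0 + j16.17 Ω
  C: Z = 1/(jωC) = -j/(ω·C) = 0 - j1.67e+04 Ω
Step 3 — Series combination: Z_total = R + L + C = 113 - j1.669e+04 Ω = 1.669e+04∠-89.6° Ω.

Z = 113 - j1.669e+04 Ω = 1.669e+04∠-89.6° Ω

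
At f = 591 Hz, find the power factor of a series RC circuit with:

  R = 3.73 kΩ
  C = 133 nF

Step 1 — Angular frequency: ω = 2π·f = 2π·591 = 3713 rad/s.
Step 2 — Component impedances:
  R: Z = R = 3730 Ω
  C: Z = 1/(jωC) = -j/(ω·C) = 0 - j2025 Ω
Step 3 — Series combination: Z_total = R + C = 3730 - j2025 Ω = 4244∠-28.5° Ω.
Step 4 — Power factor: PF = cos(φ) = Re(Z)/|Z| = 3730/4244 = 0.8789.
Step 5 — Type: Im(Z) = -2025 ⇒ leading (phase φ = -28.5°).

PF = 0.8789 (leading, φ = -28.5°)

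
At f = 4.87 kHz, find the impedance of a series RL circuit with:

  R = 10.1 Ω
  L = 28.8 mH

Step 1 — Angular frequency: ω = 2π·f = 2π·4870 = 3.06e+04 rad/s.
Step 2 — Component impedances:
  R: Z = R = 10.1 Ω
  L: Z = jωL = j·3.06e+04·0.0288 = 0 + j881.3 Ω
Step 3 — Series combination: Z_total = R + L = 10.1 + j881.3 Ω = 881.3∠89.3° Ω.

Z = 10.1 + j881.3 Ω = 881.3∠89.3° Ω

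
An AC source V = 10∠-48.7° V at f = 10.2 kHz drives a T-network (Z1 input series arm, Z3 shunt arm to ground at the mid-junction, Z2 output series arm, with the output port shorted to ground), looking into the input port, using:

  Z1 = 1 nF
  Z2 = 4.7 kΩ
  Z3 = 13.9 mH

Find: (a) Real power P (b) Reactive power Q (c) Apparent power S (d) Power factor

Step 1 — Angular frequency: ω = 2π·f = 2π·1.02e+04 = 6.409e+04 rad/s.
Step 2 — Component impedances:
  Z1: Z = 1/(jωC) = -j/(ω·C) = 0 - j1.56e+04 Ω
  Z2: Z = R = 4700 Ω
  Z3: Z = jωL = j·6.409e+04·0.0139 = 0 + j890.8 Ω
Step 3 — With the output port shorted to ground, the output series arm Z2 runs from the junction to ground; the shunt arm Z3 also runs from the junction to ground. They appear in parallel: Z3 || Z2 = 163 + j859.9 Ω.
Step 4 — Series with input arm Z1: Z_in = Z1 + (Z3 || Z2) = 163 - j1.474e+04 Ω = 1.474e+04∠-89.4° Ω.
Step 5 — Source phasor: V = 10∠-48.7° V = 6.6 - j7.513 V.
Step 6 — Current: I = V / Z = 0.0005144 + j0.000442 A = 0.0006782∠40.7° A.
Step 7 — Complex power: S = V·I* = 7.497e-05 - j0.006782 VA.
Step 8 — Real power: P = Re(S) = 7.497e-05 W.
Step 9 — Reactive power: Q = Im(S) = -0.006782 VAR.
Step 10 — Apparent power: |S| = 0.006782 VA.
Step 11 — Power factor: PF = P/|S| = 0.01105 (leading).

(a) P = 7.497e-05 W  (b) Q = -0.006782 VAR  (c) S = 0.006782 VA  (d) PF = 0.01105 (leading)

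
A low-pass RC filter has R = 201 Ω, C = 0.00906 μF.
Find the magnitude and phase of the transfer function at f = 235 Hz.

Step 1 — Angular frequency: ω = 2π·235 = 1477 rad/s.
Step 2 — Transfer function: H(jω) = 1/(1 + jωRC).
Step 3 — Denominator: 1 + jωRC = 1 + j·1477·201·9.06e-09 = 1 + j0.002689.
Step 4 — H = 1 - j0.002689.
Step 5 — Magnitude: |H| = 1 (-0.0 dB); phase: φ = -0.2°.

|H| = 1 (-0.0 dB), φ = -0.2°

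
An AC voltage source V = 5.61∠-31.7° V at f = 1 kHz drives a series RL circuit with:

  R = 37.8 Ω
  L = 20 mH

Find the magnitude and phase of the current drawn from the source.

Step 1 — Angular frequency: ω = 2π·f = 2π·1000 = 6283 rad/s.
Step 2 — Component impedances:
  R: Z = R = 37.8 Ω
  L: Z = jωL = j·6283·0.02 = 0 + j125.7 Ω
Step 3 — Series combination: Z_total = R + L = 37.8 + j125.7 Ω = 131.2∠73.3° Ω.
Step 4 — Source phasor: V = 5.61∠-31.7° V = 4.773 - j2.948 V.
Step 5 — Ohm's law: I = V / Z_total = (4.773 - j2.948) / (37.8 + j125.7) = -0.01103 - j0.0413 A.
Step 6 — Convert to polar: |I| = 0.04275 A, ∠I = -105.0°.

I = 0.04275∠-105.0° A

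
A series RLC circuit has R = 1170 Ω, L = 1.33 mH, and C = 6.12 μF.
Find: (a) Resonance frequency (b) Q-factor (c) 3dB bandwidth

Step 1 — Resonance condition Im(Z)=0 gives ω₀ = 1/√(LC).
Step 2 — ω₀ = 1/√(0.00133·6.12e-06) = 1.108e+04 rad/s.
Step 3 — f₀ = ω₀/(2π) = 1764 Hz.
Step 4 — Series Q: Q = ω₀L/R = 1.108e+04·0.00133/1170 = 0.0126.
Step 5 — 3dB bandwidth: Δω = ω₀/Q = 8.797e+05 rad/s; BW = Δω/(2π) = 1.4e+05 Hz.

(a) f₀ = 1764 Hz  (b) Q = 0.0126  (c) BW = 1.4e+05 Hz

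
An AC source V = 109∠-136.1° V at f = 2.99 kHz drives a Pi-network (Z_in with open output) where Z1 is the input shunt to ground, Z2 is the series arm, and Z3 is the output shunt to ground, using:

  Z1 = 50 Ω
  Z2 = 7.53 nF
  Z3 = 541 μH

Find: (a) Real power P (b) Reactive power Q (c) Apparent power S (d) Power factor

Step 1 — Angular frequency: ω = 2π·f = 2π·2990 = 1.879e+04 rad/s.
Step 2 — Component impedances:
  Z1: Z = R = 50 Ω
  Z2: Z = 1/(jωC) = -j/(ω·C) = 0 - j7069 Ω
  Z3: Z = jωL = j·1.879e+04·0.000541 = 0 + j10.16 Ω
Step 3 — With open output, the series arm Z2 and the output shunt Z3 appear in series to ground: Z2 + Z3 = 0 - j7059 Ω.
Step 4 — Parallel with input shunt Z1: Z_in = Z1 || (Z2 + Z3) = 50 - j0.3542 Ω = 50∠-0.4° Ω.
Step 5 — Source phasor: V = 109∠-136.1° V = -78.54 - j75.58 V.
Step 6 — Current: I = V / Z = -1.56 - j1.523 A = 2.18∠-135.7° A.
Step 7 — Complex power: S = V·I* = 237.6 - j1.683 VA.
Step 8 — Real power: P = Re(S) = 237.6 W.
Step 9 — Reactive power: Q = Im(S) = -1.683 VAR.
Step 10 — Apparent power: |S| = 237.6 VA.
Step 11 — Power factor: PF = P/|S| = 1 (leading).

(a) P = 237.6 W  (b) Q = -1.683 VAR  (c) S = 237.6 VA  (d) PF = 1 (leading)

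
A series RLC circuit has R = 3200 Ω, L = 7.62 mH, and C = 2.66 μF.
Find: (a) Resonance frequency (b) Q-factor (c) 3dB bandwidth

Step 1 — Resonance condition Im(Z)=0 gives ω₀ = 1/√(LC).
Step 2 — ω₀ = 1/√(0.00762·2.66e-06) = 7024 rad/s.
Step 3 — f₀ = ω₀/(2π) = 1118 Hz.
Step 4 — Series Q: Q = ω₀L/R = 7024·0.00762/3200 = 0.01673.
Step 5 — 3dB bandwidth: Δω = ω₀/Q = 4.199e+05 rad/s; BW = Δω/(2π) = 6.684e+04 Hz.

(a) f₀ = 1118 Hz  (b) Q = 0.01673  (c) BW = 6.684e+04 Hz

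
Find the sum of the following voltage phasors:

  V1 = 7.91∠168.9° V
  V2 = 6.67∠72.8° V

Step 1 — Convert each phasor to rectangular form:
  V1 = 7.91·(cos(168.9°) + j·sin(168.9°)) = -7.762 + j1.523 V
  V2 = 6.67·(cos(72.8°) + j·sin(72.8°)) = 1.972 + j6.372 V
Step 2 — Sum components: V_total = -5.79 + j7.895 V.
Step 3 — Convert to polar: |V_total| = 9.79 V, ∠V_total = 126.3°.

V_total = 9.79∠126.3° V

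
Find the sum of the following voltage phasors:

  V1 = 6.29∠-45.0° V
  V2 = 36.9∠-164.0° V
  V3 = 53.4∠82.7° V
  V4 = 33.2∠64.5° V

Step 1 — Convert each phasor to rectangular form:
  V1 = 6.29·(cos(-45.0°) + j·sin(-45.0°)) = 4.448 - j4.448 V
  V2 = 36.9·(cos(-164.0°) + j·sin(-164.0°)) = -35.47 - j10.17 V
  V3 = 53.4·(cos(82.7°) + j·sin(82.7°)) = 6.785 + j52.97 V
  V4 = 33.2·(cos(64.5°) + j·sin(64.5°)) = 14.29 + j29.97 V
Step 2 — Sum components: V_total = -9.945 + j68.31 V.
Step 3 — Convert to polar: |V_total| = 69.03 V, ∠V_total = 98.3°.

V_total = 69.03∠98.3° V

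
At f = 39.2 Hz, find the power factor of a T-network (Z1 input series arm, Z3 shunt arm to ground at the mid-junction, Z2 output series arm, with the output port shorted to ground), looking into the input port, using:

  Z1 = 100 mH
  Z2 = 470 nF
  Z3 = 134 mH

Step 1 — Angular frequency: ω = 2π·f = 2π·39.2 = 246.3 rad/s.
Step 2 — Component impedances:
  Z1: Z = jωL = j·246.3·0.1 = 0 + j24.63 Ω
  Z2: Z = 1/(jωC) = -j/(ω·C) = 0 - j8638 Ω
  Z3: Z = jωL = j·246.3·0.134 = 0 + j33 Ω
Step 3 — With the output port shorted to ground, the output series arm Z2 runs from the junction to ground; the shunt arm Z3 also runs from the junction to ground. They appear in parallel: Z3 || Z2 = 0 + j33.13 Ω.
Step 4 — Series with input arm Z1: Z_in = Z1 + (Z3 || Z2) = 0 + j57.76 Ω = 57.76∠90.0° Ω.
Step 5 — Power factor: PF = cos(φ) = Re(Z)/|Z| = 0/57.76 = 0.
Step 6 — Type: Im(Z) = 57.76 ⇒ lagging (phase φ = 90.0°).

PF = 0 (lagging, φ = 90.0°)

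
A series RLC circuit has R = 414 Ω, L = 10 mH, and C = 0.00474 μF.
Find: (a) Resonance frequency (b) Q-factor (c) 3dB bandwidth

Step 1 — Resonance condition Im(Z)=0 gives ω₀ = 1/√(LC).
Step 2 — ω₀ = 1/√(0.01·4.74e-09) = 1.452e+05 rad/s.
Step 3 — f₀ = ω₀/(2π) = 2.312e+04 Hz.
Step 4 — Series Q: Q = ω₀L/R = 1.452e+05·0.01/414 = 3.508.
Step 5 — 3dB bandwidth: Δω = ω₀/Q = 4.14e+04 rad/s; BW = Δω/(2π) = 6589 Hz.

(a) f₀ = 2.312e+04 Hz  (b) Q = 3.508  (c) BW = 6589 Hz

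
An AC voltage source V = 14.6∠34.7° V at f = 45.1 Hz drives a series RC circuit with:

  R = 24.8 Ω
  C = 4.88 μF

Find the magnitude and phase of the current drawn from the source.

Step 1 — Angular frequency: ω = 2π·f = 2π·45.1 = 283.4 rad/s.
Step 2 — Component impedances:
  R: Z = R = 24.8 Ω
  C: Z = 1/(jωC) = -j/(ω·C) = 0 - j723.1 Ω
Step 3 — Series combination: Z_total = R + C = 24.8 - j723.1 Ω = 723.6∠-88.0° Ω.
Step 4 — Source phasor: V = 14.6∠34.7° V = 12 + j8.311 V.
Step 5 — Ohm's law: I = V / Z_total = (12 + j8.311) / (24.8 - j723.1) = -0.01091 + j0.01697 A.
Step 6 — Convert to polar: |I| = 0.02018 A, ∠I = 122.7°.

I = 0.02018∠122.7° A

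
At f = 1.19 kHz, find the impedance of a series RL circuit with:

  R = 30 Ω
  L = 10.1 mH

Step 1 — Angular frequency: ω = 2π·f = 2π·1190 = 7477 rad/s.
Step 2 — Component impedances:
  R: Z = R = 30 Ω
  L: Z = jωL = j·7477·0.0101 = 0 + j75.52 Ω
Step 3 — Series combination: Z_total = R + L = 30 + j75.52 Ω = 81.26∠68.3° Ω.

Z = 30 + j75.52 Ω = 81.26∠68.3° Ω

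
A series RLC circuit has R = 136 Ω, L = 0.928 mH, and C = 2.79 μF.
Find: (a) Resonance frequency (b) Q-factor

Step 1 — Resonance condition Im(Z)=0 gives ω₀ = 1/√(LC).
Step 2 — ω₀ = 1/√(0.000928·2.79e-06) = 1.965e+04 rad/s.
Step 3 — f₀ = ω₀/(2π) = 3128 Hz.
Step 4 — Series Q: Q = ω₀L/R = 1.965e+04·0.000928/136 = 0.1341.

(a) f₀ = 3128 Hz  (b) Q = 0.1341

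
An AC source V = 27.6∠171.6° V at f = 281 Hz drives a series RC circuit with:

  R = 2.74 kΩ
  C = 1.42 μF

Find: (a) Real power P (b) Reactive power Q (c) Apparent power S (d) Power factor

Step 1 — Angular frequency: ω = 2π·f = 2π·281 = 1766 rad/s.
Step 2 — Component impedances:
  R: Z = R = 2740 Ω
  C: Z = 1/(jωC) = -j/(ω·C) = 0 - j398.9 Ω
Step 3 — Series combination: Z_total = R + C = 2740 - j398.9 Ω = 2769∠-8.3° Ω.
Step 4 — Source phasor: V = 27.6∠171.6° V = -27.3 + j4.032 V.
Step 5 — Current: I = V / Z = -0.009968 + j2.045e-05 A = 0.009968∠179.9° A.
Step 6 — Complex power: S = V·I* = 0.2722 - j0.03963 VA.
Step 7 — Real power: P = Re(S) = 0.2722 W.
Step 8 — Reactive power: Q = Im(S) = -0.03963 VAR.
Step 9 — Apparent power: |S| = 0.2751 VA.
Step 10 — Power factor: PF = P/|S| = 0.9896 (leading).

(a) P = 0.2722 W  (b) Q = -0.03963 VAR  (c) S = 0.2751 VA  (d) PF = 0.9896 (leading)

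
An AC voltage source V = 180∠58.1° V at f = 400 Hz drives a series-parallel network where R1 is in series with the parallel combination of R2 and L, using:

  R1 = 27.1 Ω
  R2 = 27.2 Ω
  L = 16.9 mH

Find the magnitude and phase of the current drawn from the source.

Step 1 — Angular frequency: ω = 2π·f = 2π·400 = 2513 rad/s.
Step 2 — Component impedances:
  R1: Z = R = 27.1 Ω
  R2: Z = R = 27.2 Ω
  L: Z = jωL = j·2513·0.0169 = 0 + j42.47 Ω
Step 3 — Parallel branch: R2 || L = 1/(1/R2 + 1/L) = 19.29 + j12.35 Ω.
Step 4 — Series with R1: Z_total = R1 + (R2 || L) = 46.39 + j12.35 Ω = 48.01∠14.9° Ω.
Step 5 — Source phasor: V = 180∠58.1° V = 95.12 + j152.8 V.
Step 6 — Ohm's law: I = V / Z_total = (95.12 + j152.8) / (46.39 + j12.35) = 2.734 + j2.566 A.
Step 7 — Convert to polar: |I| = 3.75 A, ∠I = 43.2°.

I = 3.75∠43.2° A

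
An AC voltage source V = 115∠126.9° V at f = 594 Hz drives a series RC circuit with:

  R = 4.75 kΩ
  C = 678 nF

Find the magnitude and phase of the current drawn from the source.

Step 1 — Angular frequency: ω = 2π·f = 2π·594 = 3732 rad/s.
Step 2 — Component impedances:
  R: Z = R = 4750 Ω
  C: Z = 1/(jωC) = -j/(ω·C) = 0 - j395.2 Ω
Step 3 — Series combination: Z_total = R + C = 4750 - j395.2 Ω = 4766∠-4.8° Ω.
Step 4 — Source phasor: V = 115∠126.9° V = -69.05 + j91.96 V.
Step 5 — Ohm's law: I = V / Z_total = (-69.05 + j91.96) / (4750 - j395.2) = -0.01604 + j0.01803 A.
Step 6 — Convert to polar: |I| = 0.02413 A, ∠I = 131.7°.

I = 0.02413∠131.7° A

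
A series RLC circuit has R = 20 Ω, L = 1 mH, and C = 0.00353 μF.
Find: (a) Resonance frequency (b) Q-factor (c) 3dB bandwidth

Step 1 — Resonance: ω₀ = 1/√(LC) = 1/√(0.001·3.53e-09) = 5.322e+05 rad/s.
Step 2 — f₀ = ω₀/(2π) = 8.471e+04 Hz.
Step 3 — Series Q: Q = ω₀L/R = 5.322e+05·0.001/20 = 26.61.
Step 4 — Bandwidth: Δω = ω₀/Q = 2e+04 rad/s; BW = Δω/(2π) = 3183 Hz.

(a) f₀ = 8.471e+04 Hz  (b) Q = 26.61  (c) BW = 3183 Hz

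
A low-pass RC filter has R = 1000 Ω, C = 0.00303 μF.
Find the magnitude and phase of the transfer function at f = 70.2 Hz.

Step 1 — Angular frequency: ω = 2π·70.2 = 441.1 rad/s.
Step 2 — Transfer function: H(jω) = 1/(1 + jωRC).
Step 3 — Denominator: 1 + jωRC = 1 + j·441.1·1000·3.03e-09 = 1 + j0.001336.
Step 4 — H = 1 - j0.001336.
Step 5 — Magnitude: |H| = 1 (-0.0 dB); phase: φ = -0.1°.

|H| = 1 (-0.0 dB), φ = -0.1°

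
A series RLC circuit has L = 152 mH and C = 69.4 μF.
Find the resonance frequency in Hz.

Step 1 — Resonance condition Im(Z)=0 gives ω₀ = 1/√(LC).
Step 2 — ω₀ = 1/√(0.152·6.94e-05) = 307.9 rad/s.
Step 3 — f₀ = ω₀/(2π) = 49 Hz.

f₀ = 49 Hz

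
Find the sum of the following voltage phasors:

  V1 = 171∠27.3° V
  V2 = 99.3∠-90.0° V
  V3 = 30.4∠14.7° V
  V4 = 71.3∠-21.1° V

Step 1 — Convert each phasor to rectangular form:
  V1 = 171·(cos(27.3°) + j·sin(27.3°)) = 152 + j78.43 V
  V2 = 99.3·(cos(-90.0°) + j·sin(-90.0°)) = 0 - j99.3 V
  V3 = 30.4·(cos(14.7°) + j·sin(14.7°)) = 29.4 + j7.714 V
  V4 = 71.3·(cos(-21.1°) + j·sin(-21.1°)) = 66.52 - j25.67 V
Step 2 — Sum components: V_total = 247.9 - j38.82 V.
Step 3 — Convert to polar: |V_total| = 250.9 V, ∠V_total = -8.9°.

V_total = 250.9∠-8.9° V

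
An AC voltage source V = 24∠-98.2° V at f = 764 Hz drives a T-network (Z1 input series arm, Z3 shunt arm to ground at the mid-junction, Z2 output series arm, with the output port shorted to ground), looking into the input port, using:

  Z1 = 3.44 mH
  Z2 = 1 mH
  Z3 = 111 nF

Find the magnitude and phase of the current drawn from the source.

Step 1 — Angular frequency: ω = 2π·f = 2π·764 = 4800 rad/s.
Step 2 — Component impedances:
  Z1: Z = jωL = j·4800·0.00344 = 0 + j16.51 Ω
  Z2: Z = jωL = j·4800·0.001 = 0 + j4.8 Ω
  Z3: Z = 1/(jωC) = -j/(ω·C) = 0 - j1877 Ω
Step 3 — With the output port shorted to ground, the output series arm Z2 runs from the junction to ground; the shunt arm Z3 also runs from the junction to ground. They appear in parallel: Z3 || Z2 = 0 + j4.813 Ω.
Step 4 — Series with input arm Z1: Z_in = Z1 + (Z3 || Z2) = 0 + j21.33 Ω = 21.33∠90.0° Ω.
Step 5 — Source phasor: V = 24∠-98.2° V = -3.423 - j23.75 V.
Step 6 — Ohm's law: I = V / Z_total = (-3.423 - j23.75) / (0 + j21.33) = -1.114 + j0.1605 A.
Step 7 — Convert to polar: |I| = 1.125 A, ∠I = 171.8°.

I = 1.125∠171.8° A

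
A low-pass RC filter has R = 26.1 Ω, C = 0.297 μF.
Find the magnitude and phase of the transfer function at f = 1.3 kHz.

Step 1 — Angular frequency: ω = 2π·1300 = 8168 rad/s.
Step 2 — Transfer function: H(jω) = 1/(1 + jωRC).
Step 3 — Denominator: 1 + jωRC = 1 + j·8168·26.1·2.97e-07 = 1 + j0.06332.
Step 4 — H = 0.996 - j0.06306.
Step 5 — Magnitude: |H| = 0.998 (-0.0 dB); phase: φ = -3.6°.

|H| = 0.998 (-0.0 dB), φ = -3.6°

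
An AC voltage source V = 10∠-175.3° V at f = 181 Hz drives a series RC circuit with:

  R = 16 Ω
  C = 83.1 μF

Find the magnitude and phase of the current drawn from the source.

Step 1 — Angular frequency: ω = 2π·f = 2π·181 = 1137 rad/s.
Step 2 — Component impedances:
  R: Z = R = 16 Ω
  C: Z = 1/(jωC) = -j/(ω·C) = 0 - j10.58 Ω
Step 3 — Series combination: Z_total = R + C = 16 - j10.58 Ω = 19.18∠-33.5° Ω.
Step 4 — Source phasor: V = 10∠-175.3° V = -9.966 - j0.8194 V.
Step 5 — Ohm's law: I = V / Z_total = (-9.966 - j0.8194) / (16 - j10.58) = -0.4098 - j0.3222 A.
Step 6 — Convert to polar: |I| = 0.5213 A, ∠I = -141.8°.

I = 0.5213∠-141.8° A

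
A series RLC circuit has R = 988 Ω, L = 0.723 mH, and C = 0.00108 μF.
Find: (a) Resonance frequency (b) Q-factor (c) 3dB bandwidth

Step 1 — Resonance: ω₀ = 1/√(LC) = 1/√(0.000723·1.08e-09) = 1.132e+06 rad/s.
Step 2 — f₀ = ω₀/(2π) = 1.801e+05 Hz.
Step 3 — Series Q: Q = ω₀L/R = 1.132e+06·0.000723/988 = 0.8281.
Step 4 — Bandwidth: Δω = ω₀/Q = 1.367e+06 rad/s; BW = Δω/(2π) = 2.175e+05 Hz.

(a) f₀ = 1.801e+05 Hz  (b) Q = 0.8281  (c) BW = 2.175e+05 Hz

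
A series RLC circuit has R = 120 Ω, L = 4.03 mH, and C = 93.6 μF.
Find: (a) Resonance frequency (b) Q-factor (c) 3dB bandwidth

Step 1 — Resonance: ω₀ = 1/√(LC) = 1/√(0.00403·9.36e-05) = 1628 rad/s.
Step 2 — f₀ = ω₀/(2π) = 259.1 Hz.
Step 3 — Series Q: Q = ω₀L/R = 1628·0.00403/120 = 0.05468.
Step 4 — Bandwidth: Δω = ω₀/Q = 2.978e+04 rad/s; BW = Δω/(2π) = 4739 Hz.

(a) f₀ = 259.1 Hz  (b) Q = 0.05468  (c) BW = 4739 Hz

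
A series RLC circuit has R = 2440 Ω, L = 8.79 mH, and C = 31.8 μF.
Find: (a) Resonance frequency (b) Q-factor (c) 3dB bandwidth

Step 1 — Resonance: ω₀ = 1/√(LC) = 1/√(0.00879·3.18e-05) = 1891 rad/s.
Step 2 — f₀ = ω₀/(2π) = 301 Hz.
Step 3 — Series Q: Q = ω₀L/R = 1891·0.00879/2440 = 0.006814.
Step 4 — Bandwidth: Δω = ω₀/Q = 2.776e+05 rad/s; BW = Δω/(2π) = 4.418e+04 Hz.

(a) f₀ = 301 Hz  (b) Q = 0.006814  (c) BW = 4.418e+04 Hz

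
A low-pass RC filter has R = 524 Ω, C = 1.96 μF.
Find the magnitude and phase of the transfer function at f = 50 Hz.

Step 1 — Angular frequency: ω = 2π·50 = 314.2 rad/s.
Step 2 — Transfer function: H(jω) = 1/(1 + jωRC).
Step 3 — Denominator: 1 + jωRC = 1 + j·314.2·524·1.96e-06 = 1 + j0.3227.
Step 4 — H = 0.9057 - j0.2922.
Step 5 — Magnitude: |H| = 0.9517 (-0.4 dB); phase: φ = -17.9°.

|H| = 0.9517 (-0.4 dB), φ = -17.9°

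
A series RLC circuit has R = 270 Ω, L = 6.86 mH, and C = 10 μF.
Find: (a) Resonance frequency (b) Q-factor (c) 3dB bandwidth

Step 1 — Resonance: ω₀ = 1/√(LC) = 1/√(0.00686·1e-05) = 3818 rad/s.
Step 2 — f₀ = ω₀/(2π) = 607.7 Hz.
Step 3 — Series Q: Q = ω₀L/R = 3818·0.00686/270 = 0.09701.
Step 4 — Bandwidth: Δω = ω₀/Q = 3.936e+04 rad/s; BW = Δω/(2π) = 6264 Hz.

(a) f₀ = 607.7 Hz  (b) Q = 0.09701  (c) BW = 6264 Hz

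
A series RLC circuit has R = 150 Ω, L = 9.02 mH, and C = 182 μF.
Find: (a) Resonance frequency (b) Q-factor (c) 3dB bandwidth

Step 1 — Resonance: ω₀ = 1/√(LC) = 1/√(0.00902·0.000182) = 780.5 rad/s.
Step 2 — f₀ = ω₀/(2π) = 124.2 Hz.
Step 3 — Series Q: Q = ω₀L/R = 780.5·0.00902/150 = 0.04693.
Step 4 — Bandwidth: Δω = ω₀/Q = 1.663e+04 rad/s; BW = Δω/(2π) = 2647 Hz.

(a) f₀ = 124.2 Hz  (b) Q = 0.04693  (c) BW = 2647 Hz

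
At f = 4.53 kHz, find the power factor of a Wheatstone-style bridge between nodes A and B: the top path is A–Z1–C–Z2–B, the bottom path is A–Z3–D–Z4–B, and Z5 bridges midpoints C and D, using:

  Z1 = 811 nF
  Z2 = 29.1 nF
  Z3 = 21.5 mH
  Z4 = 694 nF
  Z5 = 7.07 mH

Step 1 — Angular frequency: ω = 2π·f = 2π·4530 = 2.846e+04 rad/s.
Step 2 — Component impedances:
  Z1: Z = 1/(jωC) = -j/(ω·C) = 0 - j43.32 Ω
  Z2: Z = 1/(jωC) = -j/(ω·C) = 0 - j1207 Ω
  Z3: Z = jωL = j·2.846e+04·0.0215 = 0 + j612 Ω
  Z4: Z = 1/(jωC) = -j/(ω·C) = 0 - j50.62 Ω
  Z5: Z = jωL = j·2.846e+04·0.00707 = 0 + j201.2 Ω
Step 3 — Bridge requires nodal analysis (the Z5 bridge couples midpoints C and D, so the two paths cannot be reduced to a simple series/parallel combination). Setting node B to ground and injecting 1 A at node A, the 3-node admittance system at A, C, D solves to V_A = Z_AB = 0 + j85.67 Ω = 85.67∠90.0° Ω.
Step 4 — Power factor: PF = cos(φ) = Re(Z)/|Z| = 0/85.67 = 0.
Step 5 — Type: Im(Z) = 85.67 ⇒ lagging (phase φ = 90.0°).

PF = 0 (lagging, φ = 90.0°)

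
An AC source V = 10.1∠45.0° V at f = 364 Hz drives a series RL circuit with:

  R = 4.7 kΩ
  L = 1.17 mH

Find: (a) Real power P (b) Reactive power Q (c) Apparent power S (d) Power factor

Step 1 — Angular frequency: ω = 2π·f = 2π·364 = 2287 rad/s.
Step 2 — Component impedances:
  R: Z = R = 4700 Ω
  L: Z = jωL = j·2287·0.00117 = 0 + j2.676 Ω
Step 3 — Series combination: Z_total = R + L = 4700 + j2.676 Ω = 4700∠0.0° Ω.
Step 4 — Source phasor: V = 10.1∠45.0° V = 7.142 + j7.142 V.
Step 5 — Current: I = V / Z = 0.00152 + j0.001519 A = 0.002149∠45.0° A.
Step 6 — Complex power: S = V·I* = 0.0217 + j1.236e-05 VA.
Step 7 — Real power: P = Re(S) = 0.0217 W.
Step 8 — Reactive power: Q = Im(S) = 1.236e-05 VAR.
Step 9 — Apparent power: |S| = 0.0217 VA.
Step 10 — Power factor: PF = P/|S| = 1 (lagging).

(a) P = 0.0217 W  (b) Q = 1.236e-05 VAR  (c) S = 0.0217 VA  (d) PF = 1 (lagging)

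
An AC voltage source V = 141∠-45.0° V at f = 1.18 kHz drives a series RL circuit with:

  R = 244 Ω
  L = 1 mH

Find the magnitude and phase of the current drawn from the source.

Step 1 — Angular frequency: ω = 2π·f = 2π·1180 = 7414 rad/s.
Step 2 — Component impedances:
  R: Z = R = 244 Ω
  L: Z = jωL = j·7414·0.001 = 0 + j7.414 Ω
Step 3 — Series combination: Z_total = R + L = 244 + j7.414 Ω = 244.1∠1.7° Ω.
Step 4 — Source phasor: V = 141∠-45.0° V = 99.7 - j99.7 V.
Step 5 — Ohm's law: I = V / Z_total = (99.7 - j99.7) / (244 + j7.414) = 0.3958 - j0.4206 A.
Step 6 — Convert to polar: |I| = 0.5776 A, ∠I = -46.7°.

I = 0.5776∠-46.7° A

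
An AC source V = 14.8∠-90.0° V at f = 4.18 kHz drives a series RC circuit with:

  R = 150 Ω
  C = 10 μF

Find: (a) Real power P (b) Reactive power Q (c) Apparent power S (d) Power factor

Step 1 — Angular frequency: ω = 2π·f = 2π·4180 = 2.626e+04 rad/s.
Step 2 — Component impedances:
  R: Z = R = 150 Ω
  C: Z = 1/(jωC) = -j/(ω·C) = 0 - j3.808 Ω
Step 3 — Series combination: Z_total = R + C = 150 - j3.808 Ω = 150∠-1.5° Ω.
Step 4 — Source phasor: V = 14.8∠-90.0° V = 0 - j14.8 V.
Step 5 — Current: I = V / Z = 0.002503 - j0.0986 A = 0.09863∠-88.5° A.
Step 6 — Complex power: S = V·I* = 1.459 - j0.03704 VA.
Step 7 — Real power: P = Re(S) = 1.459 W.
Step 8 — Reactive power: Q = Im(S) = -0.03704 VAR.
Step 9 — Apparent power: |S| = 1.46 VA.
Step 10 — Power factor: PF = P/|S| = 0.9997 (leading).

(a) P = 1.459 W  (b) Q = -0.03704 VAR  (c) S = 1.46 VA  (d) PF = 0.9997 (leading)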